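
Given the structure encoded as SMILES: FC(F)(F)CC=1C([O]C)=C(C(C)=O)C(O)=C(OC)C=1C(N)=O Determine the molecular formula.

C13H14F3NO5

Walk through each heavy atom and fill implicit hydrogens from standard valence (C 4, N 3, O 2, S 2, halogen 1):
  atom 1: F (halogen, monovalent) → 0 H
  atom 2: C, bond orders sum to 4 (valence 4) → 0 H
  atom 3: F (halogen, monovalent) → 0 H
  atom 4: F (halogen, monovalent) → 0 H
  atom 5: C, bond orders sum to 2 (valence 4) → 2 H
  atom 6: C, bond orders sum to 4 (valence 4) → 0 H
  atom 7: C, bond orders sum to 4 (valence 4) → 0 H
  atom 8: O with explicit H count 0
  atom 9: C, bond orders sum to 1 (valence 4) → 3 H
  atom 10: C, bond orders sum to 4 (valence 4) → 0 H
  atom 11: C, bond orders sum to 4 (valence 4) → 0 H
  atom 12: C, bond orders sum to 1 (valence 4) → 3 H
  atom 13: O, bond orders sum to 2 (valence 2) → 0 H
  atom 14: C, bond orders sum to 4 (valence 4) → 0 H
  atom 15: O, bond orders sum to 1 (valence 2) → 1 H
  atom 16: C, bond orders sum to 4 (valence 4) → 0 H
  atom 17: O, bond orders sum to 2 (valence 2) → 0 H
  atom 18: C, bond orders sum to 1 (valence 4) → 3 H
  atom 19: C, bond orders sum to 4 (valence 4) → 0 H
  atom 20: C, bond orders sum to 4 (valence 4) → 0 H
  atom 21: N, bond orders sum to 1 (valence 3) → 2 H
  atom 22: O, bond orders sum to 2 (valence 2) → 0 H
Totals → C:13, H:14, F:3, N:1, O:5.
In Hill order: C13H14F3NO5.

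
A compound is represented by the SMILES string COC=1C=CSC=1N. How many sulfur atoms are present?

1

Scan the SMILES for S atoms (remember two-letter symbols like Cl and Br are single atoms).
Sulfur count: 1.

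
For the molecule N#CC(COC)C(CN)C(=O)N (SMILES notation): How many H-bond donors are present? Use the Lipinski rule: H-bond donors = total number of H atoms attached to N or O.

4

Donors: find every N or O and count the H atoms it carries.
  atom 1 (N): bond orders sum to 3 → 0 H
  atom 5 (O): bond orders sum to 2 → 0 H
  atom 9 (N): bond orders sum to 1 → 2 H
  atom 11 (O): bond orders sum to 2 → 0 H
  atom 12 (N): bond orders sum to 1 → 2 H
Lipinski HBD = 4.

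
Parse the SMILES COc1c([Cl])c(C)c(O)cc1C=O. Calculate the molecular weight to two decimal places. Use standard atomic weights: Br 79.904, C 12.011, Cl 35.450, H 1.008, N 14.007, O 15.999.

First, the molecular formula is C9H9ClO3 (counting implicit H from valence).
  C: 9 × 12.011 = 108.099
  Cl: 1 × 35.450 = 35.450
  H: 9 × 1.008 = 9.072
  O: 3 × 15.999 = 47.997
Sum: 9×12.011 + 1×35.450 + 9×1.008 + 3×15.999 = 200.618 → 200.62 g/mol.

200.62 g/mol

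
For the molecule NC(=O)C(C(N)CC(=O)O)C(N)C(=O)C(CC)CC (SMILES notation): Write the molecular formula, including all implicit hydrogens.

Walk through each heavy atom and fill implicit hydrogens from standard valence (C 4, N 3, O 2, S 2, halogen 1):
  atom 1: N, bond orders sum to 1 (valence 3) → 2 H
  atom 2: C, bond orders sum to 4 (valence 4) → 0 H
  atom 3: O, bond orders sum to 2 (valence 2) → 0 H
  atom 4: C, bond orders sum to 3 (valence 4) → 1 H
  atom 5: C, bond orders sum to 3 (valence 4) → 1 H
  atom 6: N, bond orders sum to 1 (valence 3) → 2 H
  atom 7: C, bond orders sum to 2 (valence 4) → 2 H
  atom 8: C, bond orders sum to 4 (valence 4) → 0 H
  atom 9: O, bond orders sum to 2 (valence 2) → 0 H
  atom 10: O, bond orders sum to 1 (valence 2) → 1 H
  atom 11: C, bond orders sum to 3 (valence 4) → 1 H
  atom 12: N, bond orders sum to 1 (valence 3) → 2 H
  atom 13: C, bond orders sum to 4 (valence 4) → 0 H
  atom 14: O, bond orders sum to 2 (valence 2) → 0 H
  atom 15: C, bond orders sum to 3 (valence 4) → 1 H
  atom 16: C, bond orders sum to 2 (valence 4) → 2 H
  atom 17: C, bond orders sum to 1 (valence 4) → 3 H
  atom 18: C, bond orders sum to 2 (valence 4) → 2 H
  atom 19: C, bond orders sum to 1 (valence 4) → 3 H
Totals → C:12, H:23, N:3, O:4.

C12H23N3O4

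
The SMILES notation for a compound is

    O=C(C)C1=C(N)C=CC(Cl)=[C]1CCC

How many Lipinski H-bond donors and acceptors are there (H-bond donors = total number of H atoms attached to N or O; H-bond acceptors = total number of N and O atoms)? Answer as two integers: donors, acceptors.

Donors: find every N or O and count the H atoms it carries.
  atom 1 (O): bond orders sum to 2 → 0 H
  atom 6 (N): bond orders sum to 1 → 2 H
Lipinski HBD = 2.
Acceptors: N atoms = 1, O atoms = 1 → HBA = 2.

2, 2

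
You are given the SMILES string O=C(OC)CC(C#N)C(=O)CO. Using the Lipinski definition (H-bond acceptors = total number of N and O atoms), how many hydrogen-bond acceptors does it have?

N atoms: 1; O atoms: 4.
Lipinski HBA = 1 + 4 = 5.

5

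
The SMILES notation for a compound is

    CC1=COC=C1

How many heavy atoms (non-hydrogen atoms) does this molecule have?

6

Every atom symbol written in the SMILES (organic subset) is one heavy atom; implicit H are not written.
Heavy atoms by element → C:5, O:1.
Total: 6.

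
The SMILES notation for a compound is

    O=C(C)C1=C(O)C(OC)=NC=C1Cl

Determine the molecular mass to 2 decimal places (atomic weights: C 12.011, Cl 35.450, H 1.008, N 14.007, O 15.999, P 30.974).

First, the molecular formula is C8H8ClNO3 (counting implicit H from valence).
  C: 8 × 12.011 = 96.088
  Cl: 1 × 35.450 = 35.450
  H: 8 × 1.008 = 8.064
  N: 1 × 14.007 = 14.007
  O: 3 × 15.999 = 47.997
Sum: 8×12.011 + 1×35.450 + 8×1.008 + 1×14.007 + 3×15.999 = 201.606 → 201.61 g/mol.

201.61 g/mol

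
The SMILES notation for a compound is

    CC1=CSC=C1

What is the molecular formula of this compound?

C5H6S

Walk through each heavy atom and fill implicit hydrogens from standard valence (C 4, N 3, O 2, S 2, halogen 1):
  atom 1: C, bond orders sum to 1 (valence 4) → 3 H
  atom 2: C, bond orders sum to 4 (valence 4) → 0 H
  atom 3: C, bond orders sum to 3 (valence 4) → 1 H
  atom 4: S, bond orders sum to 2 (valence 2) → 0 H
  atom 5: C, bond orders sum to 3 (valence 4) → 1 H
  atom 6: C, bond orders sum to 3 (valence 4) → 1 H
Totals → C:5, H:6, S:1.
In Hill order: C5H6S.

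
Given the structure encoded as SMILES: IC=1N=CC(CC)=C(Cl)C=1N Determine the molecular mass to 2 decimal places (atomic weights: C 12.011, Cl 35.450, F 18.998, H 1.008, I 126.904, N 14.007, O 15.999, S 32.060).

First, the molecular formula is C7H8ClIN2 (counting implicit H from valence).
  C: 7 × 12.011 = 84.077
  Cl: 1 × 35.450 = 35.450
  H: 8 × 1.008 = 8.064
  I: 1 × 126.904 = 126.904
  N: 2 × 14.007 = 28.014
Sum: 7×12.011 + 1×35.450 + 8×1.008 + 1×126.904 + 2×14.007 = 282.509 → 282.51 g/mol.

282.51 g/mol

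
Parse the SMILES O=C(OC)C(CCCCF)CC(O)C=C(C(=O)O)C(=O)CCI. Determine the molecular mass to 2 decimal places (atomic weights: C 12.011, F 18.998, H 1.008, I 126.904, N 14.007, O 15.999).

First, the molecular formula is C15H22FIO6 (counting implicit H from valence).
  C: 15 × 12.011 = 180.165
  F: 1 × 18.998 = 18.998
  H: 22 × 1.008 = 22.176
  I: 1 × 126.904 = 126.904
  O: 6 × 15.999 = 95.994
Sum: 15×12.011 + 1×18.998 + 22×1.008 + 1×126.904 + 6×15.999 = 444.237 → 444.24 g/mol.

444.24 g/mol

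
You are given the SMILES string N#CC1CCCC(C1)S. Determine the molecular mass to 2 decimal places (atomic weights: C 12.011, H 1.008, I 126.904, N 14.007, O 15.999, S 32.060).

141.23 g/mol

First, the molecular formula is C7H11NS (counting implicit H from valence).
  C: 7 × 12.011 = 84.077
  H: 11 × 1.008 = 11.088
  N: 1 × 14.007 = 14.007
  S: 1 × 32.060 = 32.060
Sum: 7×12.011 + 11×1.008 + 1×14.007 + 1×32.060 = 141.232 → 141.23 g/mol.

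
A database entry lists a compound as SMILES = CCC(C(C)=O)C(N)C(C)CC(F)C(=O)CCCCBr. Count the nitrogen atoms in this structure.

Scan the SMILES for N atoms (remember two-letter symbols like Cl and Br are single atoms).
Nitrogen count: 1.

1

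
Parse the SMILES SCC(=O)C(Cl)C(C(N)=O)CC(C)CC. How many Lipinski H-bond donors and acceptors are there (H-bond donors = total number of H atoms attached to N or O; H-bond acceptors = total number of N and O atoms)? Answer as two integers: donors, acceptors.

Donors: find every N or O and count the H atoms it carries.
  atom 4 (O): bond orders sum to 2 → 0 H
  atom 9 (N): bond orders sum to 1 → 2 H
  atom 10 (O): bond orders sum to 2 → 0 H
Lipinski HBD = 2.
Acceptors: N atoms = 1, O atoms = 2 → HBA = 3.

2, 3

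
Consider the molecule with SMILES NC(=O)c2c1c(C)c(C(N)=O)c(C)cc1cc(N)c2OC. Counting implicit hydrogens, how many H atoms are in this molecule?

17

Walk through each heavy atom and fill implicit hydrogens from standard valence (C 4, N 3, O 2, S 2, halogen 1); for lowercase aromatic atoms, an aromatic c carries 1 H when it has two neighbours and 0 H with three, and aromatic n carries 0 H:
  atom 1: N, bond orders sum to 1 (valence 3) → 2 H
  atom 2: C, bond orders sum to 4 (valence 4) → 0 H
  atom 3: O, bond orders sum to 2 (valence 2) → 0 H
  atom 4: aromatic c, 3 neighbours → 0 H
  atom 5: aromatic c, 3 neighbours → 0 H
  atom 6: aromatic c, 3 neighbours → 0 H
  atom 7: C, bond orders sum to 1 (valence 4) → 3 H
  atom 8: aromatic c, 3 neighbours → 0 H
  atom 9: C, bond orders sum to 4 (valence 4) → 0 H
  atom 10: N, bond orders sum to 1 (valence 3) → 2 H
  atom 11: O, bond orders sum to 2 (valence 2) → 0 H
  atom 12: aromatic c, 3 neighbours → 0 H
  atom 13: C, bond orders sum to 1 (valence 4) → 3 H
  atom 14: aromatic c, 2 neighbours → 1 H
  atom 15: aromatic c, 3 neighbours → 0 H
  atom 16: aromatic c, 2 neighbours → 1 H
  atom 17: aromatic c, 3 neighbours → 0 H
  atom 18: N, bond orders sum to 1 (valence 3) → 2 H
  atom 19: aromatic c, 3 neighbours → 0 H
  atom 20: O, bond orders sum to 2 (valence 2) → 0 H
  atom 21: C, bond orders sum to 1 (valence 4) → 3 H
Total hydrogens: 17.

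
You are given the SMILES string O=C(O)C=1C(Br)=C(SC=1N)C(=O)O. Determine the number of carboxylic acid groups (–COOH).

The carboxylic acid motif appears at heavy-atom positions 2, 11 in the SMILES.
Other groups present: 1 primary amine.
Carboxylic acid count: 2.

2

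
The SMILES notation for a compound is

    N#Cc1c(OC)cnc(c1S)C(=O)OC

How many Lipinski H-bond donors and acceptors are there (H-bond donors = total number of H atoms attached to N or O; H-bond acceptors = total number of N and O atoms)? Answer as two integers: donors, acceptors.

Donors: find every N or O and count the H atoms it carries.
  atom 1 (N): bond orders sum to 3 → 0 H
  atom 5 (O): bond orders sum to 2 → 0 H
  atom 8 (N): bond orders sum to 3 → 0 H
  atom 13 (O): bond orders sum to 2 → 0 H
  atom 14 (O): bond orders sum to 2 → 0 H
Lipinski HBD = 0.
Acceptors: N atoms = 2, O atoms = 3 → HBA = 5.

0, 5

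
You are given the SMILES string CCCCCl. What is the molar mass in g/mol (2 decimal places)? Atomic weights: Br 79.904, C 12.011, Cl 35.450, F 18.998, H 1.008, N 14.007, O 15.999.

92.57 g/mol

First, the molecular formula is C4H9Cl (counting implicit H from valence).
  C: 4 × 12.011 = 48.044
  Cl: 1 × 35.450 = 35.450
  H: 9 × 1.008 = 9.072
Sum: 4×12.011 + 1×35.450 + 9×1.008 = 92.566 → 92.57 g/mol.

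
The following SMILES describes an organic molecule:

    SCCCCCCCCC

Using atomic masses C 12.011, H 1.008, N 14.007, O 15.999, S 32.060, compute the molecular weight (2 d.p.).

160.32 g/mol

First, the molecular formula is C9H20S (counting implicit H from valence).
  C: 9 × 12.011 = 108.099
  H: 20 × 1.008 = 20.160
  S: 1 × 32.060 = 32.060
Sum: 9×12.011 + 20×1.008 + 1×32.060 = 160.319 → 160.32 g/mol.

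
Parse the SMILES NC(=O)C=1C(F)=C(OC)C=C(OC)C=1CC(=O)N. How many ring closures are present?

In SMILES, each pair of matching ring-closure digits denotes one ring-closing bond; the number of such bonds equals the number of independent rings.
Ring-closure bonds here: 1.

1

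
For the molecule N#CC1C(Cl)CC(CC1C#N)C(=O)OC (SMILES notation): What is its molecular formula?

Walk through each heavy atom and fill implicit hydrogens from standard valence (C 4, N 3, O 2, S 2, halogen 1):
  atom 1: N, bond orders sum to 3 (valence 3) → 0 H
  atom 2: C, bond orders sum to 4 (valence 4) → 0 H
  atom 3: C, bond orders sum to 3 (valence 4) → 1 H
  atom 4: C, bond orders sum to 3 (valence 4) → 1 H
  atom 5: Cl (halogen, monovalent) → 0 H
  atom 6: C, bond orders sum to 2 (valence 4) → 2 H
  atom 7: C, bond orders sum to 3 (valence 4) → 1 H
  atom 8: C, bond orders sum to 2 (valence 4) → 2 H
  atom 9: C, bond orders sum to 3 (valence 4) → 1 H
  atom 10: C, bond orders sum to 4 (valence 4) → 0 H
  atom 11: N, bond orders sum to 3 (valence 3) → 0 H
  atom 12: C, bond orders sum to 4 (valence 4) → 0 H
  atom 13: O, bond orders sum to 2 (valence 2) → 0 H
  atom 14: O, bond orders sum to 2 (valence 2) → 0 H
  atom 15: C, bond orders sum to 1 (valence 4) → 3 H
Totals → C:10, H:11, Cl:1, N:2, O:2.

C10H11ClN2O2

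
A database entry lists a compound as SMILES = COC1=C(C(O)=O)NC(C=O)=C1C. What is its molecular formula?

C8H9NO4

Walk through each heavy atom and fill implicit hydrogens from standard valence (C 4, N 3, O 2, S 2, halogen 1):
  atom 1: C, bond orders sum to 1 (valence 4) → 3 H
  atom 2: O, bond orders sum to 2 (valence 2) → 0 H
  atom 3: C, bond orders sum to 4 (valence 4) → 0 H
  atom 4: C, bond orders sum to 4 (valence 4) → 0 H
  atom 5: C, bond orders sum to 4 (valence 4) → 0 H
  atom 6: O, bond orders sum to 1 (valence 2) → 1 H
  atom 7: O, bond orders sum to 2 (valence 2) → 0 H
  atom 8: N, bond orders sum to 2 (valence 3) → 1 H
  atom 9: C, bond orders sum to 4 (valence 4) → 0 H
  atom 10: C, bond orders sum to 3 (valence 4) → 1 H
  atom 11: O, bond orders sum to 2 (valence 2) → 0 H
  atom 12: C, bond orders sum to 4 (valence 4) → 0 H
  atom 13: C, bond orders sum to 1 (valence 4) → 3 H
Totals → C:8, H:9, N:1, O:4.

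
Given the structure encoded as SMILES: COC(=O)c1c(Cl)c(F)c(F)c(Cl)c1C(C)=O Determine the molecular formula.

C10H6Cl2F2O3

Walk through each heavy atom and fill implicit hydrogens from standard valence (C 4, N 3, O 2, S 2, halogen 1); for lowercase aromatic atoms, an aromatic c carries 1 H when it has two neighbours and 0 H with three, and aromatic n carries 0 H:
  atom 1: C, bond orders sum to 1 (valence 4) → 3 H
  atom 2: O, bond orders sum to 2 (valence 2) → 0 H
  atom 3: C, bond orders sum to 4 (valence 4) → 0 H
  atom 4: O, bond orders sum to 2 (valence 2) → 0 H
  atom 5: aromatic c, 3 neighbours → 0 H
  atom 6: aromatic c, 3 neighbours → 0 H
  atom 7: Cl (halogen, monovalent) → 0 H
  atom 8: aromatic c, 3 neighbours → 0 H
  atom 9: F (halogen, monovalent) → 0 H
  atom 10: aromatic c, 3 neighbours → 0 H
  atom 11: F (halogen, monovalent) → 0 H
  atom 12: aromatic c, 3 neighbours → 0 H
  atom 13: Cl (halogen, monovalent) → 0 H
  atom 14: aromatic c, 3 neighbours → 0 H
  atom 15: C, bond orders sum to 4 (valence 4) → 0 H
  atom 16: C, bond orders sum to 1 (valence 4) → 3 H
  atom 17: O, bond orders sum to 2 (valence 2) → 0 H
Totals → C:10, H:6, Cl:2, F:2, O:3.
In Hill order: C10H6Cl2F2O3.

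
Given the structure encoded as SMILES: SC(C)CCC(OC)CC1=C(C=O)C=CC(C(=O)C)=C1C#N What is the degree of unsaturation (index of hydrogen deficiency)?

8

Molecular formula: C17H21NO3S.
DoU = (2C + 2 + N − H − X) / 2, where X is the halogen count and O/S are ignored.
    = (2·17 + 2 + 1 − 21 − 0) / 2 = 16 / 2 = 8.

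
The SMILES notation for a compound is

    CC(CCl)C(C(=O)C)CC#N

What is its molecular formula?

C8H12ClNO

Walk through each heavy atom and fill implicit hydrogens from standard valence (C 4, N 3, O 2, S 2, halogen 1):
  atom 1: C, bond orders sum to 1 (valence 4) → 3 H
  atom 2: C, bond orders sum to 3 (valence 4) → 1 H
  atom 3: C, bond orders sum to 2 (valence 4) → 2 H
  atom 4: Cl (halogen, monovalent) → 0 H
  atom 5: C, bond orders sum to 3 (valence 4) → 1 H
  atom 6: C, bond orders sum to 4 (valence 4) → 0 H
  atom 7: O, bond orders sum to 2 (valence 2) → 0 H
  atom 8: C, bond orders sum to 1 (valence 4) → 3 H
  atom 9: C, bond orders sum to 2 (valence 4) → 2 H
  atom 10: C, bond orders sum to 4 (valence 4) → 0 H
  atom 11: N, bond orders sum to 3 (valence 3) → 0 H
Totals → C:8, H:12, Cl:1, N:1, O:1.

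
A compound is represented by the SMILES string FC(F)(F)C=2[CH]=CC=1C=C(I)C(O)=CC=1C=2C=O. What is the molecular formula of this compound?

Walk through each heavy atom and fill implicit hydrogens from standard valence (C 4, N 3, O 2, S 2, halogen 1):
  atom 1: F (halogen, monovalent) → 0 H
  atom 2: C, bond orders sum to 4 (valence 4) → 0 H
  atom 3: F (halogen, monovalent) → 0 H
  atom 4: F (halogen, monovalent) → 0 H
  atom 5: C, bond orders sum to 4 (valence 4) → 0 H
  atom 6: C with explicit H count 1
  atom 7: C, bond orders sum to 3 (valence 4) → 1 H
  atom 8: C, bond orders sum to 4 (valence 4) → 0 H
  atom 9: C, bond orders sum to 3 (valence 4) → 1 H
  atom 10: C, bond orders sum to 4 (valence 4) → 0 H
  atom 11: I (halogen, monovalent) → 0 H
  atom 12: C, bond orders sum to 4 (valence 4) → 0 H
  atom 13: O, bond orders sum to 1 (valence 2) → 1 H
  atom 14: C, bond orders sum to 3 (valence 4) → 1 H
  atom 15: C, bond orders sum to 4 (valence 4) → 0 H
  atom 16: C, bond orders sum to 4 (valence 4) → 0 H
  atom 17: C, bond orders sum to 3 (valence 4) → 1 H
  atom 18: O, bond orders sum to 2 (valence 2) → 0 H
Totals → C:12, H:6, F:3, I:1, O:2.

C12H6F3IO2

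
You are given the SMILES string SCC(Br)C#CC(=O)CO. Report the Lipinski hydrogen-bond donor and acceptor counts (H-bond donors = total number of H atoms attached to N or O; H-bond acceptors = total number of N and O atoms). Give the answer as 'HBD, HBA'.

Donors: find every N or O and count the H atoms it carries.
  atom 8 (O): bond orders sum to 2 → 0 H
  atom 10 (O): bond orders sum to 1 → 1 H
Lipinski HBD = 1.
Acceptors: N atoms = 0, O atoms = 2 → HBA = 2.

1, 2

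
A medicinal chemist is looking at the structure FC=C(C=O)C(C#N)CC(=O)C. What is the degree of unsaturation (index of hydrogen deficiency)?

5

Molecular formula: C8H8FNO2.
DoU = (2C + 2 + N − H − X) / 2, where X is the halogen count and O/S are ignored.
    = (2·8 + 2 + 1 − 8 − 1) / 2 = 10 / 2 = 5.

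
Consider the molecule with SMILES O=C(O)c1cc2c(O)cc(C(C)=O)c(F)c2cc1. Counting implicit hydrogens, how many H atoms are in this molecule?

9

Walk through each heavy atom and fill implicit hydrogens from standard valence (C 4, N 3, O 2, S 2, halogen 1); for lowercase aromatic atoms, an aromatic c carries 1 H when it has two neighbours and 0 H with three, and aromatic n carries 0 H:
  atom 1: O, bond orders sum to 2 (valence 2) → 0 H
  atom 2: C, bond orders sum to 4 (valence 4) → 0 H
  atom 3: O, bond orders sum to 1 (valence 2) → 1 H
  atom 4: aromatic c, 3 neighbours → 0 H
  atom 5: aromatic c, 2 neighbours → 1 H
  atom 6: aromatic c, 3 neighbours → 0 H
  atom 7: aromatic c, 3 neighbours → 0 H
  atom 8: O, bond orders sum to 1 (valence 2) → 1 H
  atom 9: aromatic c, 2 neighbours → 1 H
  atom 10: aromatic c, 3 neighbours → 0 H
  atom 11: C, bond orders sum to 4 (valence 4) → 0 H
  atom 12: C, bond orders sum to 1 (valence 4) → 3 H
  atom 13: O, bond orders sum to 2 (valence 2) → 0 H
  atom 14: aromatic c, 3 neighbours → 0 H
  atom 15: F (halogen, monovalent) → 0 H
  atom 16: aromatic c, 3 neighbours → 0 H
  atom 17: aromatic c, 2 neighbours → 1 H
  atom 18: aromatic c, 2 neighbours → 1 H
Total hydrogens: 9.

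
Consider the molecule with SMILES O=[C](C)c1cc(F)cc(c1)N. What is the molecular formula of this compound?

Walk through each heavy atom and fill implicit hydrogens from standard valence (C 4, N 3, O 2, S 2, halogen 1); for lowercase aromatic atoms, an aromatic c carries 1 H when it has two neighbours and 0 H with three, and aromatic n carries 0 H:
  atom 1: O, bond orders sum to 2 (valence 2) → 0 H
  atom 2: C with explicit H count 0
  atom 3: C, bond orders sum to 1 (valence 4) → 3 H
  atom 4: aromatic c, 3 neighbours → 0 H
  atom 5: aromatic c, 2 neighbours → 1 H
  atom 6: aromatic c, 3 neighbours → 0 H
  atom 7: F (halogen, monovalent) → 0 H
  atom 8: aromatic c, 2 neighbours → 1 H
  atom 9: aromatic c, 3 neighbours → 0 H
  atom 10: aromatic c, 2 neighbours → 1 H
  atom 11: N, bond orders sum to 1 (valence 3) → 2 H
Totals → C:8, H:8, F:1, N:1, O:1.

C8H8FNO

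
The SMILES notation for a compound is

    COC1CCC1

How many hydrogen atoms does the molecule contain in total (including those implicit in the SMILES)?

10

Walk through each heavy atom and fill implicit hydrogens from standard valence (C 4, N 3, O 2, S 2, halogen 1):
  atom 1: C, bond orders sum to 1 (valence 4) → 3 H
  atom 2: O, bond orders sum to 2 (valence 2) → 0 H
  atom 3: C, bond orders sum to 3 (valence 4) → 1 H
  atom 4: C, bond orders sum to 2 (valence 4) → 2 H
  atom 5: C, bond orders sum to 2 (valence 4) → 2 H
  atom 6: C, bond orders sum to 2 (valence 4) → 2 H
Total hydrogens: 10.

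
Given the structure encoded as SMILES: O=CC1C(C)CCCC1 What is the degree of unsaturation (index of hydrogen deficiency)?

2

Molecular formula: C8H14O.
DoU = (2C + 2 + N − H − X) / 2, where X is the halogen count and O/S are ignored.
    = (2·8 + 2 + 0 − 14 − 0) / 2 = 4 / 2 = 2.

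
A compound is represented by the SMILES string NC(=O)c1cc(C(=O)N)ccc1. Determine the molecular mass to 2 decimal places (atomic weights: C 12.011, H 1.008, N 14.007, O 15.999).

First, the molecular formula is C8H8N2O2 (counting implicit H from valence).
  C: 8 × 12.011 = 96.088
  H: 8 × 1.008 = 8.064
  N: 2 × 14.007 = 28.014
  O: 2 × 15.999 = 31.998
Sum: 8×12.011 + 8×1.008 + 2×14.007 + 2×15.999 = 164.164 → 164.16 g/mol.

164.16 g/mol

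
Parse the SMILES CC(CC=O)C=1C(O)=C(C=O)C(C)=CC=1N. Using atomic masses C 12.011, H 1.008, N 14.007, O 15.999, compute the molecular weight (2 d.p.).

221.26 g/mol

First, the molecular formula is C12H15NO3 (counting implicit H from valence).
  C: 12 × 12.011 = 144.132
  H: 15 × 1.008 = 15.120
  N: 1 × 14.007 = 14.007
  O: 3 × 15.999 = 47.997
Sum: 12×12.011 + 15×1.008 + 1×14.007 + 3×15.999 = 221.256 → 221.26 g/mol.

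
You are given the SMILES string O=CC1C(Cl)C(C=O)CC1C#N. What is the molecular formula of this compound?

C8H8ClNO2

Walk through each heavy atom and fill implicit hydrogens from standard valence (C 4, N 3, O 2, S 2, halogen 1):
  atom 1: O, bond orders sum to 2 (valence 2) → 0 H
  atom 2: C, bond orders sum to 3 (valence 4) → 1 H
  atom 3: C, bond orders sum to 3 (valence 4) → 1 H
  atom 4: C, bond orders sum to 3 (valence 4) → 1 H
  atom 5: Cl (halogen, monovalent) → 0 H
  atom 6: C, bond orders sum to 3 (valence 4) → 1 H
  atom 7: C, bond orders sum to 3 (valence 4) → 1 H
  atom 8: O, bond orders sum to 2 (valence 2) → 0 H
  atom 9: C, bond orders sum to 2 (valence 4) → 2 H
  atom 10: C, bond orders sum to 3 (valence 4) → 1 H
  atom 11: C, bond orders sum to 4 (valence 4) → 0 H
  atom 12: N, bond orders sum to 3 (valence 3) → 0 H
Totals → C:8, H:8, Cl:1, N:1, O:2.
In Hill order: C8H8ClNO2.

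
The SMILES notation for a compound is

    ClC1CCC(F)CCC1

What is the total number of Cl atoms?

1

Scan the SMILES for Cl atoms (remember two-letter symbols like Cl and Br are single atoms).
Chlorine count: 1.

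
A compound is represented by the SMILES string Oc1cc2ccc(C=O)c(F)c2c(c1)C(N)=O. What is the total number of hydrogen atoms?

8

Walk through each heavy atom and fill implicit hydrogens from standard valence (C 4, N 3, O 2, S 2, halogen 1); for lowercase aromatic atoms, an aromatic c carries 1 H when it has two neighbours and 0 H with three, and aromatic n carries 0 H:
  atom 1: O, bond orders sum to 1 (valence 2) → 1 H
  atom 2: aromatic c, 3 neighbours → 0 H
  atom 3: aromatic c, 2 neighbours → 1 H
  atom 4: aromatic c, 3 neighbours → 0 H
  atom 5: aromatic c, 2 neighbours → 1 H
  atom 6: aromatic c, 2 neighbours → 1 H
  atom 7: aromatic c, 3 neighbours → 0 H
  atom 8: C, bond orders sum to 3 (valence 4) → 1 H
  atom 9: O, bond orders sum to 2 (valence 2) → 0 H
  atom 10: aromatic c, 3 neighbours → 0 H
  atom 11: F (halogen, monovalent) → 0 H
  atom 12: aromatic c, 3 neighbours → 0 H
  atom 13: aromatic c, 3 neighbours → 0 H
  atom 14: aromatic c, 2 neighbours → 1 H
  atom 15: C, bond orders sum to 4 (valence 4) → 0 H
  atom 16: N, bond orders sum to 1 (valence 3) → 2 H
  atom 17: O, bond orders sum to 2 (valence 2) → 0 H
Total hydrogens: 8.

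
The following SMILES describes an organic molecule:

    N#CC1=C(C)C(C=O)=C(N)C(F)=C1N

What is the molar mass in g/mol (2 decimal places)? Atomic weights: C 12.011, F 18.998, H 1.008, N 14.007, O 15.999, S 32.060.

193.18 g/mol

First, the molecular formula is C9H8FN3O (counting implicit H from valence).
  C: 9 × 12.011 = 108.099
  F: 1 × 18.998 = 18.998
  H: 8 × 1.008 = 8.064
  N: 3 × 14.007 = 42.021
  O: 1 × 15.999 = 15.999
Sum: 9×12.011 + 1×18.998 + 8×1.008 + 3×14.007 + 1×15.999 = 193.181 → 193.18 g/mol.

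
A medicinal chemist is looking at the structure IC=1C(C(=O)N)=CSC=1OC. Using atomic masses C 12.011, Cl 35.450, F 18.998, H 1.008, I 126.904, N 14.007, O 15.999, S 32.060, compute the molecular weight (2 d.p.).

First, the molecular formula is C6H6INO2S (counting implicit H from valence).
  C: 6 × 12.011 = 72.066
  H: 6 × 1.008 = 6.048
  I: 1 × 126.904 = 126.904
  N: 1 × 14.007 = 14.007
  O: 2 × 15.999 = 31.998
  S: 1 × 32.060 = 32.060
Sum: 6×12.011 + 6×1.008 + 1×126.904 + 1×14.007 + 2×15.999 + 1×32.060 = 283.083 → 283.08 g/mol.

283.08 g/mol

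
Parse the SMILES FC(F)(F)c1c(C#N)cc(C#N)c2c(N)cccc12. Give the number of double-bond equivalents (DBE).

11

Molecular formula: C13H6F3N3.
DoU = (2C + 2 + N − H − X) / 2, where X is the halogen count and O/S are ignored.
    = (2·13 + 2 + 3 − 6 − 3) / 2 = 22 / 2 = 11.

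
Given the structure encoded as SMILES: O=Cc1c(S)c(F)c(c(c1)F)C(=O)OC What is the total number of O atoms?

Scan the SMILES for O atoms (remember two-letter symbols like Cl and Br are single atoms).
Oxygen count: 3.

3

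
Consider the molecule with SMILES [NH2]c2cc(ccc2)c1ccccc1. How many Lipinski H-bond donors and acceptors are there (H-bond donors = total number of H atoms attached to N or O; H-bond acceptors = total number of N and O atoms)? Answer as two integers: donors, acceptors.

Donors: find every N or O and count the H atoms it carries.
  atom 1 (N): bond orders sum to 1 → 2 H
Lipinski HBD = 2.
Acceptors: N atoms = 1, O atoms = 0 → HBA = 1.

2, 1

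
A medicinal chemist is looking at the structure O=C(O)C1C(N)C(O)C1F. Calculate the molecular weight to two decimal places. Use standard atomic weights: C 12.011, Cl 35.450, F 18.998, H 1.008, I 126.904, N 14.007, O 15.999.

First, the molecular formula is C5H8FNO3 (counting implicit H from valence).
  C: 5 × 12.011 = 60.055
  F: 1 × 18.998 = 18.998
  H: 8 × 1.008 = 8.064
  N: 1 × 14.007 = 14.007
  O: 3 × 15.999 = 47.997
Sum: 5×12.011 + 1×18.998 + 8×1.008 + 1×14.007 + 3×15.999 = 149.121 → 149.12 g/mol.

149.12 g/mol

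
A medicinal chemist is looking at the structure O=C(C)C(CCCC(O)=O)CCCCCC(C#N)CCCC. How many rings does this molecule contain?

0

In SMILES, each pair of matching ring-closure digits denotes one ring-closing bond; the number of such bonds equals the number of independent rings.
Ring-closure bonds here: 0.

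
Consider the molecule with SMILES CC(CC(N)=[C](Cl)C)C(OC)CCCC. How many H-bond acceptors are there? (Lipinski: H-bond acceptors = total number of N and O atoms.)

2

N atoms: 1; O atoms: 1.
Lipinski HBA = 1 + 1 = 2.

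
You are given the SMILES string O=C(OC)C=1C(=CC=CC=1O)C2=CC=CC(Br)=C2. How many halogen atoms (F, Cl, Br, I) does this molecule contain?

Halogen atoms appear at heavy-atom position 17 (1×Br).
Other groups present: 1 ester, 1 hydroxyl.
Halogen count: 1.

1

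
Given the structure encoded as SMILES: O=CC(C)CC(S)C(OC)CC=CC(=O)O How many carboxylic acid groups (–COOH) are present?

The carboxylic acid motif appears at heavy-atom position 14 in the SMILES.
Other groups present: 1 aldehyde, 1 alkene, 1 ether, 1 thiol.
Carboxylic acid count: 1.

1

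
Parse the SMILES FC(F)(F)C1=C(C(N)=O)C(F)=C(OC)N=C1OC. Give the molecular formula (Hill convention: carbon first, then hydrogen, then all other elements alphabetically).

C9H8F4N2O3

Walk through each heavy atom and fill implicit hydrogens from standard valence (C 4, N 3, O 2, S 2, halogen 1):
  atom 1: F (halogen, monovalent) → 0 H
  atom 2: C, bond orders sum to 4 (valence 4) → 0 H
  atom 3: F (halogen, monovalent) → 0 H
  atom 4: F (halogen, monovalent) → 0 H
  atom 5: C, bond orders sum to 4 (valence 4) → 0 H
  atom 6: C, bond orders sum to 4 (valence 4) → 0 H
  atom 7: C, bond orders sum to 4 (valence 4) → 0 H
  atom 8: N, bond orders sum to 1 (valence 3) → 2 H
  atom 9: O, bond orders sum to 2 (valence 2) → 0 H
  atom 10: C, bond orders sum to 4 (valence 4) → 0 H
  atom 11: F (halogen, monovalent) → 0 H
  atom 12: C, bond orders sum to 4 (valence 4) → 0 H
  atom 13: O, bond orders sum to 2 (valence 2) → 0 H
  atom 14: C, bond orders sum to 1 (valence 4) → 3 H
  atom 15: N, bond orders sum to 3 (valence 3) → 0 H
  atom 16: C, bond orders sum to 4 (valence 4) → 0 H
  atom 17: O, bond orders sum to 2 (valence 2) → 0 H
  atom 18: C, bond orders sum to 1 (valence 4) → 3 H
Totals → C:9, H:8, F:4, N:2, O:3.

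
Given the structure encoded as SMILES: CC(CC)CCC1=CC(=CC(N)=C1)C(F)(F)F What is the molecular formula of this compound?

C13H18F3N

Walk through each heavy atom and fill implicit hydrogens from standard valence (C 4, N 3, O 2, S 2, halogen 1):
  atom 1: C, bond orders sum to 1 (valence 4) → 3 H
  atom 2: C, bond orders sum to 3 (valence 4) → 1 H
  atom 3: C, bond orders sum to 2 (valence 4) → 2 H
  atom 4: C, bond orders sum to 1 (valence 4) → 3 H
  atom 5: C, bond orders sum to 2 (valence 4) → 2 H
  atom 6: C, bond orders sum to 2 (valence 4) → 2 H
  atom 7: C, bond orders sum to 4 (valence 4) → 0 H
  atom 8: C, bond orders sum to 3 (valence 4) → 1 H
  atom 9: C, bond orders sum to 4 (valence 4) → 0 H
  atom 10: C, bond orders sum to 3 (valence 4) → 1 H
  atom 11: C, bond orders sum to 4 (valence 4) → 0 H
  atom 12: N, bond orders sum to 1 (valence 3) → 2 H
  atom 13: C, bond orders sum to 3 (valence 4) → 1 H
  atom 14: C, bond orders sum to 4 (valence 4) → 0 H
  atom 15: F (halogen, monovalent) → 0 H
  atom 16: F (halogen, monovalent) → 0 H
  atom 17: F (halogen, monovalent) → 0 H
Totals → C:13, H:18, F:3, N:1.
In Hill order: C13H18F3N.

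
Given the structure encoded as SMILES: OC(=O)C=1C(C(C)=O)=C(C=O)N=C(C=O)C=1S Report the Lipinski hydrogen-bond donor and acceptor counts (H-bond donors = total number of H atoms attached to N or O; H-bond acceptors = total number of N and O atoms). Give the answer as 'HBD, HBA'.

1, 6

Donors: find every N or O and count the H atoms it carries.
  atom 1 (O): bond orders sum to 1 → 1 H
  atom 3 (O): bond orders sum to 2 → 0 H
  atom 8 (O): bond orders sum to 2 → 0 H
  atom 11 (O): bond orders sum to 2 → 0 H
  atom 12 (N): bond orders sum to 3 → 0 H
  atom 15 (O): bond orders sum to 2 → 0 H
Lipinski HBD = 1.
Acceptors: N atoms = 1, O atoms = 5 → HBA = 6.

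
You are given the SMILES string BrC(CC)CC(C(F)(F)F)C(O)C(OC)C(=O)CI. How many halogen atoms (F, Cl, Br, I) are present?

5

Halogen atoms appear at heavy-atom positions 1, 8, 9, 10, 19 (1×Br, 3×F, 1×I).
Other groups present: 1 ether, 1 hydroxyl, 1 ketone.
Halogen count: 5.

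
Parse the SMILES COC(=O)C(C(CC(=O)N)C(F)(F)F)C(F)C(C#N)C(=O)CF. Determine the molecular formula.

Walk through each heavy atom and fill implicit hydrogens from standard valence (C 4, N 3, O 2, S 2, halogen 1):
  atom 1: C, bond orders sum to 1 (valence 4) → 3 H
  atom 2: O, bond orders sum to 2 (valence 2) → 0 H
  atom 3: C, bond orders sum to 4 (valence 4) → 0 H
  atom 4: O, bond orders sum to 2 (valence 2) → 0 H
  atom 5: C, bond orders sum to 3 (valence 4) → 1 H
  atom 6: C, bond orders sum to 3 (valence 4) → 1 H
  atom 7: C, bond orders sum to 2 (valence 4) → 2 H
  atom 8: C, bond orders sum to 4 (valence 4) → 0 H
  atom 9: O, bond orders sum to 2 (valence 2) → 0 H
  atom 10: N, bond orders sum to 1 (valence 3) → 2 H
  atom 11: C, bond orders sum to 4 (valence 4) → 0 H
  atom 12: F (halogen, monovalent) → 0 H
  atom 13: F (halogen, monovalent) → 0 H
  atom 14: F (halogen, monovalent) → 0 H
  atom 15: C, bond orders sum to 3 (valence 4) → 1 H
  atom 16: F (halogen, monovalent) → 0 H
  atom 17: C, bond orders sum to 3 (valence 4) → 1 H
  atom 18: C, bond orders sum to 4 (valence 4) → 0 H
  atom 19: N, bond orders sum to 3 (valence 3) → 0 H
  atom 20: C, bond orders sum to 4 (valence 4) → 0 H
  atom 21: O, bond orders sum to 2 (valence 2) → 0 H
  atom 22: C, bond orders sum to 2 (valence 4) → 2 H
  atom 23: F (halogen, monovalent) → 0 H
Totals → C:12, H:13, F:5, N:2, O:4.
In Hill order: C12H13F5N2O4.

C12H13F5N2O4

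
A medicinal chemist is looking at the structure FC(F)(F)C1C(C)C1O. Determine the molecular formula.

Walk through each heavy atom and fill implicit hydrogens from standard valence (C 4, N 3, O 2, S 2, halogen 1):
  atom 1: F (halogen, monovalent) → 0 H
  atom 2: C, bond orders sum to 4 (valence 4) → 0 H
  atom 3: F (halogen, monovalent) → 0 H
  atom 4: F (halogen, monovalent) → 0 H
  atom 5: C, bond orders sum to 3 (valence 4) → 1 H
  atom 6: C, bond orders sum to 3 (valence 4) → 1 H
  atom 7: C, bond orders sum to 1 (valence 4) → 3 H
  atom 8: C, bond orders sum to 3 (valence 4) → 1 H
  atom 9: O, bond orders sum to 1 (valence 2) → 1 H
Totals → C:5, H:7, F:3, O:1.

C5H7F3O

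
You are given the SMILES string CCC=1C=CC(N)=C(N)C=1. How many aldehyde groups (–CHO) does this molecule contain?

0

Scan the SMILES for the aldehyde motif — none present.
Groups that are present: 2 primary amine.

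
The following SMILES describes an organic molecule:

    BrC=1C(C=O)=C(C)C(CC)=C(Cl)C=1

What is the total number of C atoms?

Count every carbon token in the SMILES (each C, including those in ring-closure positions and inside branches).
Carbon count: 10.

10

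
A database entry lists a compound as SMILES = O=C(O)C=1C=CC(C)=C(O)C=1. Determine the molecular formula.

C8H8O3

Walk through each heavy atom and fill implicit hydrogens from standard valence (C 4, N 3, O 2, S 2, halogen 1):
  atom 1: O, bond orders sum to 2 (valence 2) → 0 H
  atom 2: C, bond orders sum to 4 (valence 4) → 0 H
  atom 3: O, bond orders sum to 1 (valence 2) → 1 H
  atom 4: C, bond orders sum to 4 (valence 4) → 0 H
  atom 5: C, bond orders sum to 3 (valence 4) → 1 H
  atom 6: C, bond orders sum to 3 (valence 4) → 1 H
  atom 7: C, bond orders sum to 4 (valence 4) → 0 H
  atom 8: C, bond orders sum to 1 (valence 4) → 3 H
  atom 9: C, bond orders sum to 4 (valence 4) → 0 H
  atom 10: O, bond orders sum to 1 (valence 2) → 1 H
  atom 11: C, bond orders sum to 3 (valence 4) → 1 H
Totals → C:8, H:8, O:3.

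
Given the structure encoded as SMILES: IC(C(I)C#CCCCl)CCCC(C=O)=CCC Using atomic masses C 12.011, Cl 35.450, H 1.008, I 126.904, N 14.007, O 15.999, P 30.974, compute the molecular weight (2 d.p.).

492.56 g/mol

First, the molecular formula is C14H19ClI2O (counting implicit H from valence).
  C: 14 × 12.011 = 168.154
  Cl: 1 × 35.450 = 35.450
  H: 19 × 1.008 = 19.152
  I: 2 × 126.904 = 253.808
  O: 1 × 15.999 = 15.999
Sum: 14×12.011 + 1×35.450 + 19×1.008 + 2×126.904 + 1×15.999 = 492.563 → 492.56 g/mol.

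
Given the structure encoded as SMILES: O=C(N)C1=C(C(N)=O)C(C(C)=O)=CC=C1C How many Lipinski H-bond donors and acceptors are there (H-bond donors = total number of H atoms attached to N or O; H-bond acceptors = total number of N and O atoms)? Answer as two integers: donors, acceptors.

4, 5

Donors: find every N or O and count the H atoms it carries.
  atom 1 (O): bond orders sum to 2 → 0 H
  atom 3 (N): bond orders sum to 1 → 2 H
  atom 7 (N): bond orders sum to 1 → 2 H
  atom 8 (O): bond orders sum to 2 → 0 H
  atom 12 (O): bond orders sum to 2 → 0 H
Lipinski HBD = 4.
Acceptors: N atoms = 2, O atoms = 3 → HBA = 5.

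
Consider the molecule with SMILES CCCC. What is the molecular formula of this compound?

C4H10

Walk through each heavy atom and fill implicit hydrogens from standard valence (C 4, N 3, O 2, S 2, halogen 1):
  atom 1: C, bond orders sum to 1 (valence 4) → 3 H
  atom 2: C, bond orders sum to 2 (valence 4) → 2 H
  atom 3: C, bond orders sum to 2 (valence 4) → 2 H
  atom 4: C, bond orders sum to 1 (valence 4) → 3 H
Totals → C:4, H:10.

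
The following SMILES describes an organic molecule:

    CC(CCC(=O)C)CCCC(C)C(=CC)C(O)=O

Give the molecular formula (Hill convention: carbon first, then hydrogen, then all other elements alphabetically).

Walk through each heavy atom and fill implicit hydrogens from standard valence (C 4, N 3, O 2, S 2, halogen 1):
  atom 1: C, bond orders sum to 1 (valence 4) → 3 H
  atom 2: C, bond orders sum to 3 (valence 4) → 1 H
  atom 3: C, bond orders sum to 2 (valence 4) → 2 H
  atom 4: C, bond orders sum to 2 (valence 4) → 2 H
  atom 5: C, bond orders sum to 4 (valence 4) → 0 H
  atom 6: O, bond orders sum to 2 (valence 2) → 0 H
  atom 7: C, bond orders sum to 1 (valence 4) → 3 H
  atom 8: C, bond orders sum to 2 (valence 4) → 2 H
  atom 9: C, bond orders sum to 2 (valence 4) → 2 H
  atom 10: C, bond orders sum to 2 (valence 4) → 2 H
  atom 11: C, bond orders sum to 3 (valence 4) → 1 H
  atom 12: C, bond orders sum to 1 (valence 4) → 3 H
  atom 13: C, bond orders sum to 4 (valence 4) → 0 H
  atom 14: C, bond orders sum to 3 (valence 4) → 1 H
  atom 15: C, bond orders sum to 1 (valence 4) → 3 H
  atom 16: C, bond orders sum to 4 (valence 4) → 0 H
  atom 17: O, bond orders sum to 1 (valence 2) → 1 H
  atom 18: O, bond orders sum to 2 (valence 2) → 0 H
Totals → C:15, H:26, O:3.
In Hill order: C15H26O3.

C15H26O3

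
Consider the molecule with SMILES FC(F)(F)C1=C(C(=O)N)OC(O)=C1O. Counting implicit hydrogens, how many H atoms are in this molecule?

Walk through each heavy atom and fill implicit hydrogens from standard valence (C 4, N 3, O 2, S 2, halogen 1):
  atom 1: F (halogen, monovalent) → 0 H
  atom 2: C, bond orders sum to 4 (valence 4) → 0 H
  atom 3: F (halogen, monovalent) → 0 H
  atom 4: F (halogen, monovalent) → 0 H
  atom 5: C, bond orders sum to 4 (valence 4) → 0 H
  atom 6: C, bond orders sum to 4 (valence 4) → 0 H
  atom 7: C, bond orders sum to 4 (valence 4) → 0 H
  atom 8: O, bond orders sum to 2 (valence 2) → 0 H
  atom 9: N, bond orders sum to 1 (valence 3) → 2 H
  atom 10: O, bond orders sum to 2 (valence 2) → 0 H
  atom 11: C, bond orders sum to 4 (valence 4) → 0 H
  atom 12: O, bond orders sum to 1 (valence 2) → 1 H
  atom 13: C, bond orders sum to 4 (valence 4) → 0 H
  atom 14: O, bond orders sum to 1 (valence 2) → 1 H
Total hydrogens: 4.

4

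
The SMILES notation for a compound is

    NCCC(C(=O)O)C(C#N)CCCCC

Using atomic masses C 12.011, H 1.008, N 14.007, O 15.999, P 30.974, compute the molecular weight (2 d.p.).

First, the molecular formula is C11H20N2O2 (counting implicit H from valence).
  C: 11 × 12.011 = 132.121
  H: 20 × 1.008 = 20.160
  N: 2 × 14.007 = 28.014
  O: 2 × 15.999 = 31.998
Sum: 11×12.011 + 20×1.008 + 2×14.007 + 2×15.999 = 212.293 → 212.29 g/mol.

212.29 g/mol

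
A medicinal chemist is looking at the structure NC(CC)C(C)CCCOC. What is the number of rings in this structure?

0

In SMILES, each pair of matching ring-closure digits denotes one ring-closing bond; the number of such bonds equals the number of independent rings.
Ring-closure bonds here: 0.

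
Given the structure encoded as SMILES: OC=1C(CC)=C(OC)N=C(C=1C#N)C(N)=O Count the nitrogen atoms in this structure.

Scan the SMILES for N atoms (remember two-letter symbols like Cl and Br are single atoms).
Nitrogen count: 3.

3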